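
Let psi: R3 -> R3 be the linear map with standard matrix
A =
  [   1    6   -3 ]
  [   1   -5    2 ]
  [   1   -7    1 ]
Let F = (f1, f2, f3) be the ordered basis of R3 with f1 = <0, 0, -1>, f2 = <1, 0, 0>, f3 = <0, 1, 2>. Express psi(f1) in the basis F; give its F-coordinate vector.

Column 1 of [psi]_F is the F-coordinate vector of psi(f1).
In standard coordinates psi(f1) = A f1 = <3, -2, -1>.
Converting to F: <3, -2, -1> = -3f1 + 3f2 - 2f3, so the coordinate vector is <-3, 3, -2>.

<-3, 3, -2>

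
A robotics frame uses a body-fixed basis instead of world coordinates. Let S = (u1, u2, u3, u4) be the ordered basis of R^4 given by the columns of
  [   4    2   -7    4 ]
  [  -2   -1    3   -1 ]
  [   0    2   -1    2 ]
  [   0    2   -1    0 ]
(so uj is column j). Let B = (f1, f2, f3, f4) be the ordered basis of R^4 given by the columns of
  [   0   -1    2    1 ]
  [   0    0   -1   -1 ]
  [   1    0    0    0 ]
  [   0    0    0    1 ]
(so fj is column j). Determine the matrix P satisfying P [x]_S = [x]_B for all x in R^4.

[[0, 2, -1, 2], [0, -2, 2, -2], [2, -1, -2, 1], [0, 2, -1, 0]]

Let M have columns uj and N have columns fj. Then for every x, N [x]_B = x = M [x]_S, so P = N^(-1) M.
Since det N = 1, N^(-1) has integer entries; multiplying gives P = [[0, 2, -1, 2], [0, -2, 2, -2], [2, -1, -2, 1], [0, 2, -1, 0]].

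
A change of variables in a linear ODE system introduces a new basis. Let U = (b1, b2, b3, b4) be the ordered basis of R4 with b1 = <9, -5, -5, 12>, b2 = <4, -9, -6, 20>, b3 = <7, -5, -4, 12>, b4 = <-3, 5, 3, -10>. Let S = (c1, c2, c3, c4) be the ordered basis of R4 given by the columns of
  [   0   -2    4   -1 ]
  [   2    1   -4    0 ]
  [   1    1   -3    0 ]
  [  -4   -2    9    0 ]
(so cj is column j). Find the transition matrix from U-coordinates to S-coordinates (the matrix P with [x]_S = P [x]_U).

[[2, -1, 1, 2], [-1, 1, 1, 1], [2, 2, 2, 0], [1, 2, -1, 1]]

Column j of P is [bj]_S, since P maps U-coordinates to S-coordinates.
Expressing b1 in S: b1 = 2c1 - c2 + 2c3 + c4, so column 1 of P is <2, -1, 2, 1>.
Doing the same for each bj gives P = [[2, -1, 1, 2], [-1, 1, 1, 1], [2, 2, 2, 0], [1, 2, -1, 1]].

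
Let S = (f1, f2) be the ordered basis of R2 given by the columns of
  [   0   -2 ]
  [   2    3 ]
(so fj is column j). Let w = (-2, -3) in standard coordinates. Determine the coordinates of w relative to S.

Write w = c_1 f1 + c_2 f2 and solve for the c_i.
System: 0c_1 - 2c_2 = -2, 2c_1 + 3c_2 = -3; solving gives c_1 = -3, c_2 = 1.
Check: -3f1 + f2 = (-2, -3).

(-3, 1)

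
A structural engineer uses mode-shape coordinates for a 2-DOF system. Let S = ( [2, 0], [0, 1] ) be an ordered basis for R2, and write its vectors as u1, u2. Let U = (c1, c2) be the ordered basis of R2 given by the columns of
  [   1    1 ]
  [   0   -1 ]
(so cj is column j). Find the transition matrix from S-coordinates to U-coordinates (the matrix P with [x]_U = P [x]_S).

[[2, 1], [0, -1]]

Let M have columns uj and N have columns cj. Then for every x, N [x]_U = x = M [x]_S, so P = N^(-1) M.
Since det N = -1, N^(-1) has integer entries; multiplying gives P = [[2, 1], [0, -1]].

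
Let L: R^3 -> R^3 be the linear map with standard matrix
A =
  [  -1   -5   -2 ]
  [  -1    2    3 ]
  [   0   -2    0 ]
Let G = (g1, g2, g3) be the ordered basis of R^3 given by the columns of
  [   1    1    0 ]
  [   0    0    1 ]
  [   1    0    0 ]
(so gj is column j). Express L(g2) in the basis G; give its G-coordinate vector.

Compute L(g2) = A g2 = <-1, -1, 0> in standard coordinates.
Then write this in G-coordinates: solve for y in y_1 g1 + ... + y_3 g3 = <-1, -1, 0>.
This gives y = <0, -1, -1>, which is column 2 of [L]_G.

<0, -1, -1>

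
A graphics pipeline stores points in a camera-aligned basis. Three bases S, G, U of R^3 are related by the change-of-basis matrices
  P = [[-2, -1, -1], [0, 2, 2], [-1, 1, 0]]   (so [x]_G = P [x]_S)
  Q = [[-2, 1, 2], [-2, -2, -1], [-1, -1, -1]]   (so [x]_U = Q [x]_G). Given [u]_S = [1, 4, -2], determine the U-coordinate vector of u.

[18, -3, -3]

Composing the changes, [u]_U = Q P [u]_S.
Q P = [[2, 6, 4], [5, -3, -2], [3, -2, -1]]; applying this to [1, 4, -2] gives [18, -3, -3].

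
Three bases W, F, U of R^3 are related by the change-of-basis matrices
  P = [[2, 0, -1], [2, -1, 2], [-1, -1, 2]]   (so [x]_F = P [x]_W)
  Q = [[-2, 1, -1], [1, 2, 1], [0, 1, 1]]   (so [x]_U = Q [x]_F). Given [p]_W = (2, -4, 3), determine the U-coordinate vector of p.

Composing the changes, [p]_U = Q P [p]_W.
Q P = [[-1, 0, 2], [5, -3, 5], [1, -2, 4]]; applying this to (2, -4, 3) gives (4, 37, 22).

(4, 37, 22)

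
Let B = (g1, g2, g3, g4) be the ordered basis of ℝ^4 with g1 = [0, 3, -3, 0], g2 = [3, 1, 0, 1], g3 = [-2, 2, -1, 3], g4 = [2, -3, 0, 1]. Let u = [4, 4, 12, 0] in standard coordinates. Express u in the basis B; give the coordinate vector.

[-4, 4, 0, -4]

We seek scalars with c_1 g1 + ... + c_4 g4 = u; equivalently solve M c = u where the columns of M are g1, ..., g4.
Row-reducing the augmented matrix [M | u] gives c = (-4, 4, 0, -4).
Check: -4g1 + 4g2 + 0·g3 - 4g4 = [4, 4, 12, 0].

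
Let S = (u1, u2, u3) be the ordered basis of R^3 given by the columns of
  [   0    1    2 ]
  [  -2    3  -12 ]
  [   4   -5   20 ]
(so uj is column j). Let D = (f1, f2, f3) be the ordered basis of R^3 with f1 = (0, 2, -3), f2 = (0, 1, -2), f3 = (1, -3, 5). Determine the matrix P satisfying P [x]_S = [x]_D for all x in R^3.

[[0, 2, -2], [-2, 2, -2], [0, 1, 2]]

Take x = uj: its S-coordinates are the j-th standard unit vector, so P e_j — column j of P — equals [uj]_D.
u1 = 0·f1 - 2f2 + 0·f3, giving column 1 = (0, -2, 0); repeating for each j gives P = [[0, 2, -2], [-2, 2, -2], [0, 1, 2]].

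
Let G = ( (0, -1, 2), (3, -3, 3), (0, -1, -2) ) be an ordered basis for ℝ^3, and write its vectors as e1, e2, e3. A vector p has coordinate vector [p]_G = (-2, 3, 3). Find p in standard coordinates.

(9, -10, -1)

By definition p = -2e1 + 3e2 + 3e3.
Summing componentwise gives (9, -10, -1).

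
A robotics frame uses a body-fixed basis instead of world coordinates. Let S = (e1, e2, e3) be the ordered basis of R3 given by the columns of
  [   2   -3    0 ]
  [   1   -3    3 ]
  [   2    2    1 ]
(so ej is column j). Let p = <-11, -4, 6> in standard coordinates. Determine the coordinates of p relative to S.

<-1, 3, 2>

[p]_S is the unique c with M c = p, where M has columns e1, ..., e3.
Row-reducing the augmented matrix [M | p] gives c = (-1, 3, 2).
Check: -e1 + 3e2 + 2e3 = <-11, -4, 6>.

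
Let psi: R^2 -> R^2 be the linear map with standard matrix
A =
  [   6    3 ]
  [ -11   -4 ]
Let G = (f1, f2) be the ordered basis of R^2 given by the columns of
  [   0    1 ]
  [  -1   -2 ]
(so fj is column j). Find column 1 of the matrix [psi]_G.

[2, -3]

Column 1 of [psi]_G is the G-coordinate vector of psi(f1).
In standard coordinates psi(f1) = A f1 = [-3, 4].
Converting to G: [-3, 4] = 2f1 - 3f2, so the coordinate vector is [2, -3].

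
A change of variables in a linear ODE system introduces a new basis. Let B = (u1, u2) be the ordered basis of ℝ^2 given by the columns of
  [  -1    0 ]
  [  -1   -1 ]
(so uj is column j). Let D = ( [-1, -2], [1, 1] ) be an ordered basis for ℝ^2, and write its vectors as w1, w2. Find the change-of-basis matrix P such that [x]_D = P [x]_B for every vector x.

Take x = uj: its B-coordinates are the j-th standard unit vector, so P e_j — column j of P — equals [uj]_D.
u1 = 0·w1 - w2, giving column 1 = [0, -1]; repeating for each j gives P = [[0, 1], [-1, 1]].

[[0, 1], [-1, 1]]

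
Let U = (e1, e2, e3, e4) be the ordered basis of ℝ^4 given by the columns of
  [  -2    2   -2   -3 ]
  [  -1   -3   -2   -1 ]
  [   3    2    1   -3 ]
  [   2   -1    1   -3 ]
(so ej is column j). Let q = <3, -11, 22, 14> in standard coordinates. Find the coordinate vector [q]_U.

We seek scalars with c_1 e1 + ... + c_4 e4 = q; equivalently solve M c = q where the columns of M are e1, ..., e4.
Row-reducing the augmented matrix [M | q] gives c = (2, 2, 3, -3).
Check: 2e1 + 2e2 + 3e3 - 3e4 = <3, -11, 22, 14>.

<2, 2, 3, -3>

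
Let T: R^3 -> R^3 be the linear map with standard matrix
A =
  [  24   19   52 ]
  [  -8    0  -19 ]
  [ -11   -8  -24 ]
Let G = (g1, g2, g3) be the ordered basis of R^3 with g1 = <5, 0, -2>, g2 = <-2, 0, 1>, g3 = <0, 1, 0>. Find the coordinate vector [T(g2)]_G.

<0, -2, -3>

Column 2 of [T]_G is the G-coordinate vector of T(g2).
In standard coordinates T(g2) = A g2 = <4, -3, -2>.
Converting to G: <4, -3, -2> = 0·g1 - 2g2 - 3g3, so the coordinate vector is <0, -2, -3>.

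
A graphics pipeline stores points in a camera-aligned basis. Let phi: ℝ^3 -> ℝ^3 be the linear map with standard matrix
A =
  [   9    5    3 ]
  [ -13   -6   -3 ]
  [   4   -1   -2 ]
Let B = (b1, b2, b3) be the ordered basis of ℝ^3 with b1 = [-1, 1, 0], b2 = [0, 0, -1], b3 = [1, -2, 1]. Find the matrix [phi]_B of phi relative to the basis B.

[[1, 3, 0], [2, -2, -2], [-3, 0, 2]]

With P the matrix whose columns are b1, ..., b3, [phi]_B = P^(-1) A P.
Column by column: phi(b1) = A b1 = [-4, 7, -5]; its B-coordinates [1, 2, -3] give column 1.
Continuing for each basis vector yields [phi]_B = [[1, 3, 0], [2, -2, -2], [-3, 0, 2]].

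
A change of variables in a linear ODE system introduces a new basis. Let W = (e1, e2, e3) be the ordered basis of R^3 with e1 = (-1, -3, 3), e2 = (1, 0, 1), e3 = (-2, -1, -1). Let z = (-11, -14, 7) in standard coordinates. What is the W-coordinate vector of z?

(4, -3, 2)

Write z = c_1 e1 + ... + c_3 e3 and solve for the c_i.
Gaussian elimination on [M | z] yields c = (4, -3, 2).
Check: 4e1 - 3e2 + 2e3 = (-11, -14, 7).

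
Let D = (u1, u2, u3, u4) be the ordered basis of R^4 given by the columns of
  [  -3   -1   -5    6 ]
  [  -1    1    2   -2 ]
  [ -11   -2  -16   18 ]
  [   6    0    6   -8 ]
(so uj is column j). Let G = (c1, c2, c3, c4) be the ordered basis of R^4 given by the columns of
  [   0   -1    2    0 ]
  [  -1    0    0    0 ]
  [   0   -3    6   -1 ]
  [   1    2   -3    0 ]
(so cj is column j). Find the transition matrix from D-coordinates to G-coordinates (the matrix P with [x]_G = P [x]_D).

[[1, -1, -2, 2], [1, -1, 1, -2], [-1, -1, -2, 2], [2, -1, 1, 0]]

Column j of P is [uj]_G, since P maps D-coordinates to G-coordinates.
Expressing u1 in G: u1 = c1 + c2 - c3 + 2c4, so column 1 of P is [1, 1, -1, 2].
Doing the same for each uj gives P = [[1, -1, -2, 2], [1, -1, 1, -2], [-1, -1, -2, 2], [2, -1, 1, 0]].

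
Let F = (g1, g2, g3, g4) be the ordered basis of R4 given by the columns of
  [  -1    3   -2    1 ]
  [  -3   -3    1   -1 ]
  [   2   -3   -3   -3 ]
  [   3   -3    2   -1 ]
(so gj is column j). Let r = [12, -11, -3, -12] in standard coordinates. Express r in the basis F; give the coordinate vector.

[0, 4, -1, -2]

Write r = c_1 g1 + ... + c_4 g4 and solve for the c_i.
Solving this 4x4 system gives c = (0, 4, -1, -2).
Check: 0·g1 + 4g2 - g3 - 2g4 = [12, -11, -3, -12].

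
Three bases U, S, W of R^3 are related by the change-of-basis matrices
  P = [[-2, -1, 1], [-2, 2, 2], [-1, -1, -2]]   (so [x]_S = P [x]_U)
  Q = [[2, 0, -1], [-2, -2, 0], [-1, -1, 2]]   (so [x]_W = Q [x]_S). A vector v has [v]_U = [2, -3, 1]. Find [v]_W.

Composing the changes, [v]_W = Q P [v]_U.
Q P = [[-3, -1, 4], [8, -2, -6], [2, -3, -7]]; applying this to [2, -3, 1] gives [1, 16, 6].

[1, 16, 6]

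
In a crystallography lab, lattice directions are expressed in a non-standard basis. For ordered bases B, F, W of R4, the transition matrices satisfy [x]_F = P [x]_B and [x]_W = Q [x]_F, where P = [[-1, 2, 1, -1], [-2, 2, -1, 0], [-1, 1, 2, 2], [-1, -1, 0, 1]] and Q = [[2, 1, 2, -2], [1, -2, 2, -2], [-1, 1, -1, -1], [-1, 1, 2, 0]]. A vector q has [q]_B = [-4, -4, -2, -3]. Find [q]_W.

[-34, -37, 10, -15]

Composing the changes, [q]_W = Q P [q]_B.
Q P = [[-4, 10, 5, 0], [3, 2, 7, 1], [1, 0, -4, -2], [-3, 2, 2, 5]]; applying this to [-4, -4, -2, -3] gives [-34, -37, 10, -15].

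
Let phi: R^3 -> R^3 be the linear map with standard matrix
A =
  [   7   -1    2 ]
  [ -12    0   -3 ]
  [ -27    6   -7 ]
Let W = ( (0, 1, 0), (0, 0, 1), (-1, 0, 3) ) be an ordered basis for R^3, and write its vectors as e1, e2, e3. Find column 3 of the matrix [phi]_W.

Compute phi(e3) = A e3 = (-1, 3, 6) in standard coordinates.
Then write this in W-coordinates: solve for y in y_1 e1 + ... + y_3 e3 = (-1, 3, 6).
This gives y = (3, 3, 1), which is column 3 of [phi]_W.

(3, 3, 1)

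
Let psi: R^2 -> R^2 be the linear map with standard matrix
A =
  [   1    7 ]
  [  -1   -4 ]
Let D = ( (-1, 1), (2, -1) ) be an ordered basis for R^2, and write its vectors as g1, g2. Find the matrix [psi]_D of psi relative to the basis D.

[[0, -1], [3, -3]]

The j-th column of [psi]_D is [psi(gj)]_D.
psi(g1) = A g1 = (6, -3) = 0·g1 + 3g2, so column 1 is (0, 3).
Repeating for g2 and assembling the columns gives [[0, -1], [3, -3]].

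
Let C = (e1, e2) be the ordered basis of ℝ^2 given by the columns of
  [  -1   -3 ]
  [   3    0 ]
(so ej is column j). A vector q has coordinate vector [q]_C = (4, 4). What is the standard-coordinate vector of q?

(-16, 12)

q = M [q]_C, where M has columns e1, e2.
Carrying out the matrix-vector product, q = (-16, 12).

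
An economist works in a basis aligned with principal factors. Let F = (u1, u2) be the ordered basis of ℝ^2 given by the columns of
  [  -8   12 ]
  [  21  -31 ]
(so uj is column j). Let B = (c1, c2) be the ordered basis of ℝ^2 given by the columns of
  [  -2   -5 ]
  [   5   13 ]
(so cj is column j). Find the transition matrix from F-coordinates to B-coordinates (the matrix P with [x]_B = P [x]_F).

Take x = uj: its F-coordinates are the j-th standard unit vector, so P e_j — column j of P — equals [uj]_B.
u1 = -c1 + 2c2, giving column 1 = [-1, 2]; repeating for each j gives P = [[-1, -1], [2, -2]].

[[-1, -1], [2, -2]]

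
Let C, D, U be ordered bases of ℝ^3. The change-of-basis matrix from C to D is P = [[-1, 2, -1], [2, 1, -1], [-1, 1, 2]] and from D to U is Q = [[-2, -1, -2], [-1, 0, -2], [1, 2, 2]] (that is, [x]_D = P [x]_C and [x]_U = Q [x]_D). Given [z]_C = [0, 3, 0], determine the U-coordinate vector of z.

Apply P to get D-coordinates [6, 3, 3], then Q to get U-coordinates.
The result is [z]_U = [-21, -12, 18].

[-21, -12, 18]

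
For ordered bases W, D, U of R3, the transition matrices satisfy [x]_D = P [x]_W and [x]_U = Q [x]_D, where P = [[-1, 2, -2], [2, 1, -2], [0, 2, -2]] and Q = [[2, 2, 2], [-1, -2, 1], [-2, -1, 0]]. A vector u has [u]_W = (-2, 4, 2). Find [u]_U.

(12, 6, -8)

First [u]_D = P [u]_W = (6, -4, 4).
Then [u]_U = Q [u]_D = (12, 6, -8).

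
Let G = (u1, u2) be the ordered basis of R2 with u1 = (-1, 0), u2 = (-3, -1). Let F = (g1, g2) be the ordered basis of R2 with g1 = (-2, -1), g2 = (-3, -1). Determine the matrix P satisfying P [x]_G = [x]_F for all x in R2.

[[-1, 0], [1, 1]]

Take x = uj: its G-coordinates are the j-th standard unit vector, so P e_j — column j of P — equals [uj]_F.
u1 = -g1 + g2, giving column 1 = (-1, 1); repeating for each j gives P = [[-1, 0], [1, 1]].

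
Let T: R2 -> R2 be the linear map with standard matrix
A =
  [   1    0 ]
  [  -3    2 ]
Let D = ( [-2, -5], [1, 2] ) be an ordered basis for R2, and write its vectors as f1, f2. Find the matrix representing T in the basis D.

[[0, 1], [-2, 3]]

The j-th column of [T]_D is [T(fj)]_D.
T(f1) = A f1 = [-2, -4] = 0·f1 - 2f2, so column 1 is [0, -2].
Repeating for f2 and assembling the columns gives [[0, 1], [-2, 3]].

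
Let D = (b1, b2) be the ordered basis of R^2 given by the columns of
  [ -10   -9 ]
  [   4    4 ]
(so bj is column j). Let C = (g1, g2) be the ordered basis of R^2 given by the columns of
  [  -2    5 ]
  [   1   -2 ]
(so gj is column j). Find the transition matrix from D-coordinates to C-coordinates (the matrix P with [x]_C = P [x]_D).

Column j of P is [bj]_C, since P maps D-coordinates to C-coordinates.
Expressing b1 in C: b1 = 0·g1 - 2g2, so column 1 of P is [0, -2].
Doing the same for each bj gives P = [[0, 2], [-2, -1]].

[[0, 2], [-2, -1]]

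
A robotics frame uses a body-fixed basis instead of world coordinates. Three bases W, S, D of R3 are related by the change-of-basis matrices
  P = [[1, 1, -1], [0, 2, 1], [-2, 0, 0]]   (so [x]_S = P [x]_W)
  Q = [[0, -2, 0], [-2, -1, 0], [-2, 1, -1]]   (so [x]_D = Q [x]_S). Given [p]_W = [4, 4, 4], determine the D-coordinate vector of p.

[-24, -20, 12]

Composing the changes, [p]_D = Q P [p]_W.
Q P = [[0, -4, -2], [-2, -4, 1], [0, 0, 3]]; applying this to [4, 4, 4] gives [-24, -20, 12].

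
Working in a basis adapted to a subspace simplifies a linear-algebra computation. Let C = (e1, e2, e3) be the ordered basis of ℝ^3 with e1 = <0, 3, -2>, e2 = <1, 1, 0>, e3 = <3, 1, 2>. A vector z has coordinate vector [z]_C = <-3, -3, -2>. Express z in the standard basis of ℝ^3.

By definition z = -3e1 - 3e2 - 2e3.
Summing componentwise gives <-9, -14, 2>.

<-9, -14, 2>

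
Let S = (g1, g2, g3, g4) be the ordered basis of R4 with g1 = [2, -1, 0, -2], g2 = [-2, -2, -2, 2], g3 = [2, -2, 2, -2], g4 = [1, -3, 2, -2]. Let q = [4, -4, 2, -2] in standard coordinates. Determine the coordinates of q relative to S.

[q]_S is the unique c with M c = q, where M has columns g1, ..., g4.
Gaussian elimination on [M | q] yields c = (0, 1, 4, -2).
Check: 0·g1 + g2 + 4g3 - 2g4 = [4, -4, 2, -2].

[0, 1, 4, -2]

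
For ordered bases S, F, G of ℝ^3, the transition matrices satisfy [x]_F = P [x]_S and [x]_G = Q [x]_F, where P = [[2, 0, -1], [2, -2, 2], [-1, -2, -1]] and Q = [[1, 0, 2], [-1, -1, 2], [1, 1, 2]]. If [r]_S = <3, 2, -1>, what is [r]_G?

<-5, -19, -5>

First [r]_F = P [r]_S = <7, 0, -6>.
Then [r]_G = Q [r]_F = <-5, -19, -5>.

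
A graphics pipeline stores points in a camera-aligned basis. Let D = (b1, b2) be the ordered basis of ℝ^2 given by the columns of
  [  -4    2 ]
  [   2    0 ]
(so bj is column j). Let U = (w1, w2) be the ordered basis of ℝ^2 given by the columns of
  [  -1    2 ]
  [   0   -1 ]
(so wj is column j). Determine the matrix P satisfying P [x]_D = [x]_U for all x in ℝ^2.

Take x = bj: its D-coordinates are the j-th standard unit vector, so P e_j — column j of P — equals [bj]_U.
b1 = 0·w1 - 2w2, giving column 1 = <0, -2>; repeating for each j gives P = [[0, -2], [-2, 0]].

[[0, -2], [-2, 0]]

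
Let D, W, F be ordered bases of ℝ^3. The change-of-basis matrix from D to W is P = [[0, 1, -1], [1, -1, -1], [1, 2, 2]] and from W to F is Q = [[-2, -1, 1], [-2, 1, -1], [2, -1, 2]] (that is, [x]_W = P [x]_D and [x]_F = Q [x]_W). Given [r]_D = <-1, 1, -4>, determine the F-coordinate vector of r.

<-19, -1, -6>

Composing the changes, [r]_F = Q P [r]_D.
Q P = [[0, 1, 5], [0, -5, -1], [1, 7, 3]]; applying this to <-1, 1, -4> gives <-19, -1, -6>.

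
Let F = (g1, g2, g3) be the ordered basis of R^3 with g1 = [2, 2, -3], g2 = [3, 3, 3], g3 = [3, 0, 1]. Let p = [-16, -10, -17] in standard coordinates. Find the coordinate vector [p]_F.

Write p = c_1 g1 + ... + c_3 g3 and solve for the c_i.
Solving this 3x3 system gives c = (1, -4, -2).
Check: g1 - 4g2 - 2g3 = [-16, -10, -17].

[1, -4, -2]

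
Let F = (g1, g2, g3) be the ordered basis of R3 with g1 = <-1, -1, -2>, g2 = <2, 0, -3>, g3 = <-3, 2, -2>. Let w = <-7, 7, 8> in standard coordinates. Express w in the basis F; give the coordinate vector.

Write w = c_1 g1 + ... + c_3 g3 and solve for the c_i.
Gaussian elimination on [M | w] yields c = (-3, -2, 2).
Check: -3g1 - 2g2 + 2g3 = <-7, 7, 8>.

<-3, -2, 2>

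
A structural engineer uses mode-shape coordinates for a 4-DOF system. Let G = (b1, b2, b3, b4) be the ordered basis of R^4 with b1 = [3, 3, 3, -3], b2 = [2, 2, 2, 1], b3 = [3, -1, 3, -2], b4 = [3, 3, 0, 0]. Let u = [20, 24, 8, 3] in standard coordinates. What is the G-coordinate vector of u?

[1, 4, -1, 4]

[u]_G is the unique c with M c = u, where M has columns b1, ..., b4.
Row-reducing the augmented matrix [M | u] gives c = (1, 4, -1, 4).
Check: b1 + 4b2 - b3 + 4b4 = [20, 24, 8, 3].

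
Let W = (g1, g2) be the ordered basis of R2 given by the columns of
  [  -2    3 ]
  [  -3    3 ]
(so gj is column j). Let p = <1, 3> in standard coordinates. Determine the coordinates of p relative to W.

We seek scalars with c_1 g1 + c_2 g2 = p; equivalently solve M c = p where the columns of M are g1, g2.
System: -2c_1 + 3c_2 = 1, -3c_1 + 3c_2 = 3; solving gives c_1 = -2, c_2 = -1.
Check: -2g1 - g2 = <1, 3>.

<-2, -1>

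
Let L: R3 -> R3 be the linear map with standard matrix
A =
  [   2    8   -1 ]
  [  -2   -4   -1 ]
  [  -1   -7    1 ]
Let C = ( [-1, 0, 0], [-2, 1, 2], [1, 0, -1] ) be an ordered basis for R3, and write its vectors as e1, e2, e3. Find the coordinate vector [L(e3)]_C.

[-1, -1, 0]

Compute L(e3) = A e3 = [3, -1, -2] in standard coordinates.
Then write this in C-coordinates: solve for y in y_1 e1 + ... + y_3 e3 = [3, -1, -2].
This gives y = [-1, -1, 0], which is column 3 of [L]_C.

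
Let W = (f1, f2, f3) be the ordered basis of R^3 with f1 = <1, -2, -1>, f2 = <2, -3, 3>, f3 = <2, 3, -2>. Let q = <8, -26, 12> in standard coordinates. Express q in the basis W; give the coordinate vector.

<4, 4, -2>

We seek scalars with c_1 f1 + ... + c_3 f3 = q; equivalently solve M c = q where the columns of M are f1, ..., f3.
Gaussian elimination on [M | q] yields c = (4, 4, -2).
Check: 4f1 + 4f2 - 2f3 = <8, -26, 12>.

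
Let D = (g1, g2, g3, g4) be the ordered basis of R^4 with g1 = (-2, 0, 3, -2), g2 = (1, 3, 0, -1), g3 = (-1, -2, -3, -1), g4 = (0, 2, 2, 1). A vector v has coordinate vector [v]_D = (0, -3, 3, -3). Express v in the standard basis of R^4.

(-6, -21, -15, -3)

v = M [v]_D, where M has columns g1, ..., g4.
Carrying out the matrix-vector product, v = (-6, -21, -15, -3).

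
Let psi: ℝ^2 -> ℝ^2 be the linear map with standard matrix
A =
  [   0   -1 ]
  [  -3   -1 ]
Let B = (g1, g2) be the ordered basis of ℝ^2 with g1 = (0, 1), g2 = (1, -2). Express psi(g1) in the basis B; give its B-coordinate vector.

(-3, -1)

Compute psi(g1) = A g1 = (-1, -1) in standard coordinates.
Then write this in B-coordinates: solve for y in y_1 g1 + y_2 g2 = (-1, -1).
This gives y = (-3, -1), which is column 1 of [psi]_B.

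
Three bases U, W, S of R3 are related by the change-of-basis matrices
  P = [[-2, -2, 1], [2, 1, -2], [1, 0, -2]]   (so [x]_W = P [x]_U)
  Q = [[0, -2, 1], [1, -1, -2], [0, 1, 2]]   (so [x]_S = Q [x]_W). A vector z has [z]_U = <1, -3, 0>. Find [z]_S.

<3, 3, 1>

First [z]_W = P [z]_U = <4, -1, 1>.
Then [z]_S = Q [z]_W = <3, 3, 1>.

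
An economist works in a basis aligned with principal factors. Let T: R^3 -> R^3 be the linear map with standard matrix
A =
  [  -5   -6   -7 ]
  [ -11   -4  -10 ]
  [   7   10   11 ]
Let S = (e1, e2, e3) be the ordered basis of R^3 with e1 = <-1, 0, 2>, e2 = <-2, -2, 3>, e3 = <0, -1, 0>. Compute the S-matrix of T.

Let P have columns e1, ..., e3. Then [T]_S = P^(-1) A P.
Here det P = 1, so P^(-1) is integer; computing A P first and then P^(-1)(A P) gives [[3, 1, -2], [3, -1, -2], [3, 2, 0]].

[[3, 1, -2], [3, -1, -2], [3, 2, 0]]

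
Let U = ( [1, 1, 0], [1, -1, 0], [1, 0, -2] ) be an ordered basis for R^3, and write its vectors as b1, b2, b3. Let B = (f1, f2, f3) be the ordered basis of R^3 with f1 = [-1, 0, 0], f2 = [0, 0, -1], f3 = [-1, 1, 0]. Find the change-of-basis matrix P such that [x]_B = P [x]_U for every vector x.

[[-2, 0, -1], [0, 0, 2], [1, -1, 0]]

Column j of P is [bj]_B, since P maps U-coordinates to B-coordinates.
Expressing b1 in B: b1 = -2f1 + 0·f2 + f3, so column 1 of P is [-2, 0, 1].
Doing the same for each bj gives P = [[-2, 0, -1], [0, 0, 2], [1, -1, 0]].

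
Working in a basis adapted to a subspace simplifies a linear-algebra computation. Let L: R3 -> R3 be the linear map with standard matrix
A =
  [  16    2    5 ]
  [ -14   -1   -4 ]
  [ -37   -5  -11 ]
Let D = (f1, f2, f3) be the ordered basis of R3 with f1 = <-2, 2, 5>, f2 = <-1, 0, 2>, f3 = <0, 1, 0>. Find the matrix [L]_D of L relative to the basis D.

[[3, 3, -1], [-3, 0, 0], [0, 0, 1]]

The j-th column of [L]_D is [L(fj)]_D.
L(f1) = A f1 = <-3, 6, 9> = 3f1 - 3f2 + 0·f3, so column 1 is <3, -3, 0>.
Repeating for f2, f3 and assembling the columns gives [[3, 3, -1], [-3, 0, 0], [0, 0, 1]].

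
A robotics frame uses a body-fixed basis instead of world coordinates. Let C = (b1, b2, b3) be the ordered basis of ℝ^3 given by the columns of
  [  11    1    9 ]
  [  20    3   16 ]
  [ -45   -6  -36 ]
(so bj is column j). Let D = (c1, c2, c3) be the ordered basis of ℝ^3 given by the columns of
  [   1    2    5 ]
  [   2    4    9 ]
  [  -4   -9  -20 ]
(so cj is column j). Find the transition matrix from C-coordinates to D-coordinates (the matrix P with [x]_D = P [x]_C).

Let M have columns bj and N have columns cj. Then for every x, N [x]_D = x = M [x]_C, so P = N^(-1) M.
Since det N = -1, N^(-1) has integer entries; multiplying gives P = [[-1, 2, -1], [1, 2, 0], [2, -1, 2]].

[[-1, 2, -1], [1, 2, 0], [2, -1, 2]]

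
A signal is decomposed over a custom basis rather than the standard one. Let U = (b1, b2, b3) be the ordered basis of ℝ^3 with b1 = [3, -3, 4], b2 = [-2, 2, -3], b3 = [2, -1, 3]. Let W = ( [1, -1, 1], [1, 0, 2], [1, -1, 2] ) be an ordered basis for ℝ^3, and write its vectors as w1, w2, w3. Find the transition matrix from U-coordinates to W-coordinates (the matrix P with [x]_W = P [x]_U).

Take x = bj: its U-coordinates are the j-th standard unit vector, so P e_j — column j of P — equals [bj]_W.
b1 = 2w1 + 0·w2 + w3, giving column 1 = [2, 0, 1]; repeating for each j gives P = [[2, -1, 1], [0, 0, 1], [1, -1, 0]].

[[2, -1, 1], [0, 0, 1], [1, -1, 0]]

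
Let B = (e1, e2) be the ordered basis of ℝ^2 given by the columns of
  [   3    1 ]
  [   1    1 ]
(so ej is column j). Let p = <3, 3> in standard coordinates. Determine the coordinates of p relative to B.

<0, 3>

Write p = c_1 e1 + c_2 e2 and solve for the c_i.
System: 3c_1 + c_2 = 3, c_1 + c_2 = 3; solving gives c_1 = 0, c_2 = 3.
Check: 0·e1 + 3e2 = <3, 3>.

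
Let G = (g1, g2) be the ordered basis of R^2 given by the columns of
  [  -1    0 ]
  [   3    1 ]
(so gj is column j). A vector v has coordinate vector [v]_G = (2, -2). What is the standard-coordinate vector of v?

v = M [v]_G, where M has columns g1, g2.
Carrying out the matrix-vector product, v = (-2, 4).

(-2, 4)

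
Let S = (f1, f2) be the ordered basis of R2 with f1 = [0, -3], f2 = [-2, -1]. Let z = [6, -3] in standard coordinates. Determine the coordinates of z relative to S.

Write z = c_1 f1 + c_2 f2 and solve for the c_i.
System: 0c_1 - 2c_2 = 6, -3c_1 - c_2 = -3; solving gives c_1 = 2, c_2 = -3.
Check: 2f1 - 3f2 = [6, -3].

[2, -3]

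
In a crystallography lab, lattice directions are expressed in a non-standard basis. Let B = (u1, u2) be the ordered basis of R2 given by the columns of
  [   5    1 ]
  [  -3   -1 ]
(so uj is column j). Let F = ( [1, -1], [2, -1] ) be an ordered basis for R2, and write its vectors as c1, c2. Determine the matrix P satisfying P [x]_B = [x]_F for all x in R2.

Column j of P is [uj]_F, since P maps B-coordinates to F-coordinates.
Expressing u1 in F: u1 = c1 + 2c2, so column 1 of P is [1, 2].
Doing the same for each uj gives P = [[1, 1], [2, 0]].

[[1, 1], [2, 0]]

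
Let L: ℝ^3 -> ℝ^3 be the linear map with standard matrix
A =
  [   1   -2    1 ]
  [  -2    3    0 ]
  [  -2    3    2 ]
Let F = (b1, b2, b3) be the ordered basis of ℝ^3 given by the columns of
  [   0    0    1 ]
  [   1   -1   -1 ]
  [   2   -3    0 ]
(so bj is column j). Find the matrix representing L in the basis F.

[[2, -3, -1], [-1, 1, 1], [0, -1, 3]]

With P the matrix whose columns are b1, ..., b3, [L]_F = P^(-1) A P.
Column by column: L(b1) = A b1 = (0, 3, 7); its F-coordinates (2, -1, 0) give column 1.
Continuing for each basis vector yields [L]_F = [[2, -3, -1], [-1, 1, 1], [0, -1, 3]].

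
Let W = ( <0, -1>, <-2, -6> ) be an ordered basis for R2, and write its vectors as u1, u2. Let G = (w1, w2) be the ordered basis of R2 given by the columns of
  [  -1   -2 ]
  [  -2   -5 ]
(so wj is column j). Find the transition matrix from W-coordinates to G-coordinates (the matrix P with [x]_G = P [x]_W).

Take x = uj: its W-coordinates are the j-th standard unit vector, so P e_j — column j of P — equals [uj]_G.
u1 = -2w1 + w2, giving column 1 = <-2, 1>; repeating for each j gives P = [[-2, -2], [1, 2]].

[[-2, -2], [1, 2]]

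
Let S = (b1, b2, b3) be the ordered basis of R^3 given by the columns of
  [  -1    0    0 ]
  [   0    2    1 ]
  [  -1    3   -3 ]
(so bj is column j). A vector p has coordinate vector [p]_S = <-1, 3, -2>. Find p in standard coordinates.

<1, 4, 16>

p = M [p]_S, where M has columns b1, ..., b3.
Carrying out the matrix-vector product, p = <1, 4, 16>.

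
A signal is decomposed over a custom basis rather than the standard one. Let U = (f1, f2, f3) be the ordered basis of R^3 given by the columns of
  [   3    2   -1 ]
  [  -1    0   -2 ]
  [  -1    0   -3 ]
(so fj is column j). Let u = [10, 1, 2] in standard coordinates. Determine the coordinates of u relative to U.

[u]_U is the unique c with M c = u, where M has columns f1, ..., f3.
Gaussian elimination on [M | u] yields c = (1, 3, -1).
Check: f1 + 3f2 - f3 = [10, 1, 2].

[1, 3, -1]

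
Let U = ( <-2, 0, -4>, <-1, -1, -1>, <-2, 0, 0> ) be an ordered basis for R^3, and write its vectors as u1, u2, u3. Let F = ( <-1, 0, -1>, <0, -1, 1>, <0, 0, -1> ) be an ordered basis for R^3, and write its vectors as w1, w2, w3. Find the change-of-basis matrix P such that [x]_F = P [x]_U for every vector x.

Take x = uj: its U-coordinates are the j-th standard unit vector, so P e_j — column j of P — equals [uj]_F.
u1 = 2w1 + 0·w2 + 2w3, giving column 1 = <2, 0, 2>; repeating for each j gives P = [[2, 1, 2], [0, 1, 0], [2, 1, -2]].

[[2, 1, 2], [0, 1, 0], [2, 1, -2]]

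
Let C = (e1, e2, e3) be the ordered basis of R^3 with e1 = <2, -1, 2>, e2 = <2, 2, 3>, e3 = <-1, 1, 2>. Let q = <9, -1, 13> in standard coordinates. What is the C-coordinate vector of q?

<4, 1, 1>

We seek scalars with c_1 e1 + ... + c_3 e3 = q; equivalently solve M c = q where the columns of M are e1, ..., e3.
Gaussian elimination on [M | q] yields c = (4, 1, 1).
Check: 4e1 + e2 + e3 = <9, -1, 13>.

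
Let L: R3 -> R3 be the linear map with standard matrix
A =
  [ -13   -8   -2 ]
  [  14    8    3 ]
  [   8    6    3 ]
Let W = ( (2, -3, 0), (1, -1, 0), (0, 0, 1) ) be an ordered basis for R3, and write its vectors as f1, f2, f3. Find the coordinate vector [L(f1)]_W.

Compute L(f1) = A f1 = (-2, 4, -2) in standard coordinates.
Then write this in W-coordinates: solve for y in y_1 f1 + ... + y_3 f3 = (-2, 4, -2).
This gives y = (-2, 2, -2), which is column 1 of [L]_W.

(-2, 2, -2)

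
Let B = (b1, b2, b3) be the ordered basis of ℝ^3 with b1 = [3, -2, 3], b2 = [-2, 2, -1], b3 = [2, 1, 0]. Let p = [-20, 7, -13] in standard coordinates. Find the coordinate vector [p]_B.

Write p = c_1 b1 + ... + c_3 b3 and solve for the c_i.
Row-reducing the augmented matrix [M | p] gives c = (-4, 1, -3).
Check: -4b1 + b2 - 3b3 = [-20, 7, -13].

[-4, 1, -3]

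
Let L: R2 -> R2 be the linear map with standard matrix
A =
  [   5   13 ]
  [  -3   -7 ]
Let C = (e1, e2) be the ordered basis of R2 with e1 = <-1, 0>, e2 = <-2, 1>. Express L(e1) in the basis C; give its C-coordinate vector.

<-1, 3>

Compute L(e1) = A e1 = <-5, 3> in standard coordinates.
Then write this in C-coordinates: solve for y in y_1 e1 + y_2 e2 = <-5, 3>.
This gives y = <-1, 3>, which is column 1 of [L]_C.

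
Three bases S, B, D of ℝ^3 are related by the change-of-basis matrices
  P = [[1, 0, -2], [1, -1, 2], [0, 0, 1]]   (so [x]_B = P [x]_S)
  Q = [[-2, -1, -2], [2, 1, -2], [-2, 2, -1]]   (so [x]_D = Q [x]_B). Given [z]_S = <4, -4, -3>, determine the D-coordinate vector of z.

<-16, 28, -13>

First [z]_B = P [z]_S = <10, 2, -3>.
Then [z]_D = Q [z]_B = <-16, 28, -13>.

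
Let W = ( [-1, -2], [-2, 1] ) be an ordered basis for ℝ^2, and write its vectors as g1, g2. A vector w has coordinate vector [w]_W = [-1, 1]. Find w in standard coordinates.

By definition w = -g1 + g2.
Summing componentwise gives [-1, 3].

[-1, 3]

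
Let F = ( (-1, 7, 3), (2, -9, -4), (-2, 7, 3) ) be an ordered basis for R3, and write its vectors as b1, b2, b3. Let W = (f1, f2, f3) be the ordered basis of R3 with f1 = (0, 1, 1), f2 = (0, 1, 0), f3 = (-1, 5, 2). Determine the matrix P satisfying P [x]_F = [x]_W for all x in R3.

[[1, 0, -1], [1, 1, -2], [1, -2, 2]]

Column j of P is [bj]_W, since P maps F-coordinates to W-coordinates.
Expressing b1 in W: b1 = f1 + f2 + f3, so column 1 of P is (1, 1, 1).
Doing the same for each bj gives P = [[1, 0, -1], [1, 1, -2], [1, -2, 2]].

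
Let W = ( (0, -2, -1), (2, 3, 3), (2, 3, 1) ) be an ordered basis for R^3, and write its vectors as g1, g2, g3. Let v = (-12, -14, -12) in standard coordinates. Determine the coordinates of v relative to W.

(-2, -4, -2)

We seek scalars with c_1 g1 + ... + c_3 g3 = v; equivalently solve M c = v where the columns of M are g1, ..., g3.
Solving this 3x3 system gives c = (-2, -4, -2).
Check: -2g1 - 4g2 - 2g3 = (-12, -14, -12).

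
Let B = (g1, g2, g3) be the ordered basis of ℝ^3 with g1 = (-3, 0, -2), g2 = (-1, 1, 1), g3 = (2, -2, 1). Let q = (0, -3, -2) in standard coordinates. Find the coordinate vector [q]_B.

(1, -1, 1)

[q]_B is the unique c with M c = q, where M has columns g1, ..., g3.
Row-reducing the augmented matrix [M | q] gives c = (1, -1, 1).
Check: g1 - g2 + g3 = (0, -3, -2).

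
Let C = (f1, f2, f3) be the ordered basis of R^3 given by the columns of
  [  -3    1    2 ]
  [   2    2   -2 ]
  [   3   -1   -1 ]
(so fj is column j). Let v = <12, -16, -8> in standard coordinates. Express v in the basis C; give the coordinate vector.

We seek scalars with c_1 f1 + ... + c_3 f3 = v; equivalently solve M c = v where the columns of M are f1, ..., f3.
Solving this 3x3 system gives c = (-2, -2, 4).
Check: -2f1 - 2f2 + 4f3 = <12, -16, -8>.

<-2, -2, 4>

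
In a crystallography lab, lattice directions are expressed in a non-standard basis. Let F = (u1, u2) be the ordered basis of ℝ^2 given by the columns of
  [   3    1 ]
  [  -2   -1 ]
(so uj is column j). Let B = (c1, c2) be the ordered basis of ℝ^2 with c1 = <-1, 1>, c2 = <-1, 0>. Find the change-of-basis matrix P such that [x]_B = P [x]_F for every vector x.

Column j of P is [uj]_B, since P maps F-coordinates to B-coordinates.
Expressing u1 in B: u1 = -2c1 - c2, so column 1 of P is <-2, -1>.
Doing the same for each uj gives P = [[-2, -1], [-1, 0]].

[[-2, -1], [-1, 0]]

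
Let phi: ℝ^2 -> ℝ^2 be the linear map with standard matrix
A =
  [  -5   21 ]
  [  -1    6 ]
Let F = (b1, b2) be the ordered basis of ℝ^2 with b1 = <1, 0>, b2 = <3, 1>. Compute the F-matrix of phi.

[[-2, -3], [-1, 3]]

Let P have columns b1, b2. Then [phi]_F = P^(-1) A P.
Here det P = 1, so P^(-1) is integer; computing A P first and then P^(-1)(A P) gives [[-2, -3], [-1, 3]].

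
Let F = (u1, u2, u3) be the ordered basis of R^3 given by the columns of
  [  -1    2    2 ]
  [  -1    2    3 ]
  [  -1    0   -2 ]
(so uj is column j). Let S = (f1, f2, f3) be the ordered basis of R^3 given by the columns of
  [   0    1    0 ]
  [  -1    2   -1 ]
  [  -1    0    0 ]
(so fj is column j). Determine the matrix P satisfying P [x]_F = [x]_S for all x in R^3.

[[1, 0, 2], [-1, 2, 2], [-2, 2, -1]]

Take x = uj: its F-coordinates are the j-th standard unit vector, so P e_j — column j of P — equals [uj]_S.
u1 = f1 - f2 - 2f3, giving column 1 = [1, -1, -2]; repeating for each j gives P = [[1, 0, 2], [-1, 2, 2], [-2, 2, -1]].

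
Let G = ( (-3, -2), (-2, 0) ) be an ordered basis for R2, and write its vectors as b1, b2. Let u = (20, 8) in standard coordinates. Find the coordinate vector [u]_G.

(-4, -4)

Write u = c_1 b1 + c_2 b2 and solve for the c_i.
System: -3c_1 - 2c_2 = 20, -2c_1 + 0c_2 = 8; solving gives c_1 = -4, c_2 = -4.
Check: -4b1 - 4b2 = (20, 8).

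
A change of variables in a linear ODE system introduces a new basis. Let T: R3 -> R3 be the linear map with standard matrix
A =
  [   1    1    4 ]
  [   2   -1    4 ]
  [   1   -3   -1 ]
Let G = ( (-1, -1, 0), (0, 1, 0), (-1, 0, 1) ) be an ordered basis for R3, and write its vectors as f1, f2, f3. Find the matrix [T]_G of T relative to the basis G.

[[0, 2, -1], [-1, 1, 1], [2, -3, -2]]

The j-th column of [T]_G is [T(fj)]_G.
T(f1) = A f1 = (-2, -1, 2) = 0·f1 - f2 + 2f3, so column 1 is (0, -1, 2).
Repeating for f2, f3 and assembling the columns gives [[0, 2, -1], [-1, 1, 1], [2, -3, -2]].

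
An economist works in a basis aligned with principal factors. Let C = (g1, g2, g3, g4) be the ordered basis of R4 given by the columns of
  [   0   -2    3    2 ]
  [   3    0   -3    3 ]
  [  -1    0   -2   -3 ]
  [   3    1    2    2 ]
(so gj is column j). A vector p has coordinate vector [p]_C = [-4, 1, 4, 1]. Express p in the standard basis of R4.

[12, -21, -7, -1]

p = M [p]_C, where M has columns g1, ..., g4.
Carrying out the matrix-vector product, p = [12, -21, -7, -1].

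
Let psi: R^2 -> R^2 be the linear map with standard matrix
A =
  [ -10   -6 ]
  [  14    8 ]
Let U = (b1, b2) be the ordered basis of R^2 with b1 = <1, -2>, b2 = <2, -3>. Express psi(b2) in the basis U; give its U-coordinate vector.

<-2, 0>

Column 2 of [psi]_U is the U-coordinate vector of psi(b2).
In standard coordinates psi(b2) = A b2 = <-2, 4>.
Converting to U: <-2, 4> = -2b1 + 0·b2, so the coordinate vector is <-2, 0>.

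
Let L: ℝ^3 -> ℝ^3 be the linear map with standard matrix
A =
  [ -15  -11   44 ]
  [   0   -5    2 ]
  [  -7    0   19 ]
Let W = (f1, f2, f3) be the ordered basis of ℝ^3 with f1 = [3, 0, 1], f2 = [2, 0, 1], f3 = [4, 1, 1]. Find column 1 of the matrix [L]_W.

Column 1 of [L]_W is the W-coordinate vector of L(f1).
In standard coordinates L(f1) = A f1 = [-1, 2, -2].
Converting to W: [-1, 2, -2] = -f1 - 3f2 + 2f3, so the coordinate vector is [-1, -3, 2].

[-1, -3, 2]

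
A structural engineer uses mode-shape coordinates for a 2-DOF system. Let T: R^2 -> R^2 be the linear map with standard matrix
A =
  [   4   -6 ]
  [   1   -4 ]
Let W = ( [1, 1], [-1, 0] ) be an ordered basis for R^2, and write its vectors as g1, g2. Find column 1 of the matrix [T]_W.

Column 1 of [T]_W is the W-coordinate vector of T(g1).
In standard coordinates T(g1) = A g1 = [-2, -3].
Converting to W: [-2, -3] = -3g1 - g2, so the coordinate vector is [-3, -1].

[-3, -1]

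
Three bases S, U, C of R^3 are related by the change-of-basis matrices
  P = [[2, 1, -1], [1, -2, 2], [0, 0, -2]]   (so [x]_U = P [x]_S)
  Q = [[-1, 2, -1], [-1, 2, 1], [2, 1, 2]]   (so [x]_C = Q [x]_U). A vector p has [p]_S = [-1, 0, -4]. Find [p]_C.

[-28, -12, 11]

Composing the changes, [p]_C = Q P [p]_S.
Q P = [[0, -5, 7], [0, -5, 3], [5, 0, -4]]; applying this to [-1, 0, -4] gives [-28, -12, 11].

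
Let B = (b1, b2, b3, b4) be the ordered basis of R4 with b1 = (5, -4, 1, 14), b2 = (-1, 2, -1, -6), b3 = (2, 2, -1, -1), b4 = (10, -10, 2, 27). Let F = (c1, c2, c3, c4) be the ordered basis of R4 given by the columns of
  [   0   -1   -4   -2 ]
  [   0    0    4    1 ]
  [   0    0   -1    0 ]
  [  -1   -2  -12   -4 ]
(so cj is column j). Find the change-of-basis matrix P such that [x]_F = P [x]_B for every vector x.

Take x = bj: its B-coordinates are the j-th standard unit vector, so P e_j — column j of P — equals [bj]_F.
b1 = 0·c1 - c2 - c3 + 0·c4, giving column 1 = (0, -1, -1, 0); repeating for each j gives P = [[0, 0, 1, 1], [-1, 1, -2, 2], [-1, 1, 1, -2], [0, -2, -2, -2]].

[[0, 0, 1, 1], [-1, 1, -2, 2], [-1, 1, 1, -2], [0, -2, -2, -2]]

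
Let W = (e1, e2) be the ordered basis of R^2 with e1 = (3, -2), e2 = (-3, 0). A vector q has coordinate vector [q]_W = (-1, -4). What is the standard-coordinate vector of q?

By definition q = -e1 - 4e2.
Summing componentwise gives (9, 2).

(9, 2)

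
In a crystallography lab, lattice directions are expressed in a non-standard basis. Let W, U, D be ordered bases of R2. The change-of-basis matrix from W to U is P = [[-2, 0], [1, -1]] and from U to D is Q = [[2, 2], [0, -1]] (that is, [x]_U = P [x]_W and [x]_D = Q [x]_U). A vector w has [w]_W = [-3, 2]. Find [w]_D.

[2, 5]

Apply P to get U-coordinates [6, -5], then Q to get D-coordinates.
The result is [w]_D = [2, 5].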